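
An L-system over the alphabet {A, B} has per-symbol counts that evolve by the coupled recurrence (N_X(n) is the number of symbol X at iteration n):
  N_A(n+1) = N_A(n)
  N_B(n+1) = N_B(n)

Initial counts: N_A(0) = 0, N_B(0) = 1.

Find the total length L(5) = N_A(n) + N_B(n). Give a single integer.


Answer: 1

Derivation:
Step 0: N_A=0, N_B=1, L=1
Step 1: N_A=0, N_B=1, L=1
Step 2: N_A=0, N_B=1, L=1
Step 3: N_A=0, N_B=1, L=1
Step 4: N_A=0, N_B=1, L=1
Step 5: N_A=0, N_B=1, L=1


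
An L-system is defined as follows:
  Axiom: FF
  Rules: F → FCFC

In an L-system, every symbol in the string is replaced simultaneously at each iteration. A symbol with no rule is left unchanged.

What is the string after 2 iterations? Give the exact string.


Step 0: FF
Step 1: FCFCFCFC
Step 2: FCFCCFCFCCFCFCCFCFCC

Answer: FCFCCFCFCCFCFCCFCFCC


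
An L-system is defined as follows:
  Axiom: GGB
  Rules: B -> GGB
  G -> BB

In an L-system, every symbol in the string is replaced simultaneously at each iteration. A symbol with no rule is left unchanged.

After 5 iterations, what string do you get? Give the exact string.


Answer: BBBBGGBBBBBGGBBBBBGGBBBBBGGBGGBGGBGGBGGBBBBBGGBBBBBGGBBBBBGGBBBBBGGBBBBBGGBGGBGGBGGBGGBBBBBGGBBBBBGGBBBBBGGBBBBBGGBBBBBGGBGGBGGBGGBGGBBBBBGGBBBBBGGBBBBBGGBBBBBGGBBBBBGGBGGBGGBGGBGGBBBBBGGBGGBGGBGGBGGBBBBBGGBGGBGGBGGBGGBBBBBGGBGGBGGBGGBGGBBBBBGGBGGBGGBGGBGGBBBBBGGBBBBBGGBBBBBGGBBBBBGGBBBBBGGBGGBGGBGGBGGBBBBBGGB

Derivation:
Step 0: GGB
Step 1: BBBBGGB
Step 2: GGBGGBGGBGGBBBBBGGB
Step 3: BBBBGGBBBBBGGBBBBBGGBBBBBGGBGGBGGBGGBGGBBBBBGGB
Step 4: GGBGGBGGBGGBBBBBGGBGGBGGBGGBGGBBBBBGGBGGBGGBGGBGGBBBBBGGBGGBGGBGGBGGBBBBBGGBBBBBGGBBBBBGGBBBBBGGBBBBBGGBGGBGGBGGBGGBBBBBGGB
Step 5: BBBBGGBBBBBGGBBBBBGGBBBBBGGBGGBGGBGGBGGBBBBBGGBBBBBGGBBBBBGGBBBBBGGBBBBBGGBGGBGGBGGBGGBBBBBGGBBBBBGGBBBBBGGBBBBBGGBBBBBGGBGGBGGBGGBGGBBBBBGGBBBBBGGBBBBBGGBBBBBGGBBBBBGGBGGBGGBGGBGGBBBBBGGBGGBGGBGGBGGBBBBBGGBGGBGGBGGBGGBBBBBGGBGGBGGBGGBGGBBBBBGGBGGBGGBGGBGGBBBBBGGBBBBBGGBBBBBGGBBBBBGGBBBBBGGBGGBGGBGGBGGBBBBBGGB


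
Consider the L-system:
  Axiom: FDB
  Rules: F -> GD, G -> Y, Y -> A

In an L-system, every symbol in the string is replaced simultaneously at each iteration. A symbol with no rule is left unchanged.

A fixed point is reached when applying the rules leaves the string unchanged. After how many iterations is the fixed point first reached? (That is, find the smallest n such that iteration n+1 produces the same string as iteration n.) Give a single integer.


Answer: 3

Derivation:
Step 0: FDB
Step 1: GDDB
Step 2: YDDB
Step 3: ADDB
Step 4: ADDB  (unchanged — fixed point at step 3)


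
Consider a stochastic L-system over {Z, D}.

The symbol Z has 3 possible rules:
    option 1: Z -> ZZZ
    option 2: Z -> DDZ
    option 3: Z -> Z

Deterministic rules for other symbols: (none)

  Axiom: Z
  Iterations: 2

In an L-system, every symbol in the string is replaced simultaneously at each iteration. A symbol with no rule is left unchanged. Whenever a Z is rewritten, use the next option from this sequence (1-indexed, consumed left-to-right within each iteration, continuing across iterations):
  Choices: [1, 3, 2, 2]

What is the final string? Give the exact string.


Step 0: Z
Step 1: ZZZ  (used choices [1])
Step 2: ZDDZDDZ  (used choices [3, 2, 2])

Answer: ZDDZDDZ


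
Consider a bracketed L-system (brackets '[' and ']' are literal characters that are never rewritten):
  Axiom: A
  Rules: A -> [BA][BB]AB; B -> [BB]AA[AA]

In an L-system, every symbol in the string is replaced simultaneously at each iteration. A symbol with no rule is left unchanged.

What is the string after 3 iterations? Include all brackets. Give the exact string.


Step 0: A
Step 1: [BA][BB]AB
Step 2: [[BB]AA[AA][BA][BB]AB][[BB]AA[AA][BB]AA[AA]][BA][BB]AB[BB]AA[AA]
Step 3: [[[BB]AA[AA][BB]AA[AA]][BA][BB]AB[BA][BB]AB[[BA][BB]AB[BA][BB]AB][[BB]AA[AA][BA][BB]AB][[BB]AA[AA][BB]AA[AA]][BA][BB]AB[BB]AA[AA]][[[BB]AA[AA][BB]AA[AA]][BA][BB]AB[BA][BB]AB[[BA][BB]AB[BA][BB]AB][[BB]AA[AA][BB]AA[AA]][BA][BB]AB[BA][BB]AB[[BA][BB]AB[BA][BB]AB]][[BB]AA[AA][BA][BB]AB][[BB]AA[AA][BB]AA[AA]][BA][BB]AB[BB]AA[AA][[BB]AA[AA][BB]AA[AA]][BA][BB]AB[BA][BB]AB[[BA][BB]AB[BA][BB]AB]

Answer: [[[BB]AA[AA][BB]AA[AA]][BA][BB]AB[BA][BB]AB[[BA][BB]AB[BA][BB]AB][[BB]AA[AA][BA][BB]AB][[BB]AA[AA][BB]AA[AA]][BA][BB]AB[BB]AA[AA]][[[BB]AA[AA][BB]AA[AA]][BA][BB]AB[BA][BB]AB[[BA][BB]AB[BA][BB]AB][[BB]AA[AA][BB]AA[AA]][BA][BB]AB[BA][BB]AB[[BA][BB]AB[BA][BB]AB]][[BB]AA[AA][BA][BB]AB][[BB]AA[AA][BB]AA[AA]][BA][BB]AB[BB]AA[AA][[BB]AA[AA][BB]AA[AA]][BA][BB]AB[BA][BB]AB[[BA][BB]AB[BA][BB]AB]


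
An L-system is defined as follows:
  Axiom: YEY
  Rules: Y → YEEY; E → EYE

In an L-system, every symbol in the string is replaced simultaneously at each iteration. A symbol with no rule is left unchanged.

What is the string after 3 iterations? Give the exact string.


Answer: YEEYEYEEYEYEEYEYEYEEYEYEEYEYEEYEYEYEEYEYEEYEYEEYEYEYEEYEYEYEEYEYEEYEYEEYEYEYEEYEYEYEEYEYEEYEYEEYEYEYEEYEYEEYEYEEYEYEYEEYEYEEYEYEEY

Derivation:
Step 0: YEY
Step 1: YEEYEYEYEEY
Step 2: YEEYEYEEYEYEEYEYEYEEYEYEYEEYEYEEYEYEEY
Step 3: YEEYEYEEYEYEEYEYEYEEYEYEEYEYEEYEYEYEEYEYEEYEYEEYEYEYEEYEYEYEEYEYEEYEYEEYEYEYEEYEYEYEEYEYEEYEYEEYEYEYEEYEYEEYEYEEYEYEYEEYEYEEYEYEEY


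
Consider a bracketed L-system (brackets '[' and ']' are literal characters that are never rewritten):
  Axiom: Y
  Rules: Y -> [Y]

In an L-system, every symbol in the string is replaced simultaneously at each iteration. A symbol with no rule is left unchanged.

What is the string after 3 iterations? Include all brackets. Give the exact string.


Answer: [[[Y]]]

Derivation:
Step 0: Y
Step 1: [Y]
Step 2: [[Y]]
Step 3: [[[Y]]]


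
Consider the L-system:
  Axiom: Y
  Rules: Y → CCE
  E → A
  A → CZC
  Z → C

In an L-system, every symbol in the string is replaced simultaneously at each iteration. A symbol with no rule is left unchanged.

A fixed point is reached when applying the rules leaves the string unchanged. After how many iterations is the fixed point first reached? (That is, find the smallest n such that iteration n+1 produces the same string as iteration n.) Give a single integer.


Answer: 4

Derivation:
Step 0: Y
Step 1: CCE
Step 2: CCA
Step 3: CCCZC
Step 4: CCCCC
Step 5: CCCCC  (unchanged — fixed point at step 4)


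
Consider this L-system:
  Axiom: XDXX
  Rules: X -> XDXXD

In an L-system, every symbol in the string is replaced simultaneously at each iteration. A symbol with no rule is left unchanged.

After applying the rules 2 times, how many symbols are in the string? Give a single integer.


Step 0: length = 4
Step 1: length = 16
Step 2: length = 52

Answer: 52


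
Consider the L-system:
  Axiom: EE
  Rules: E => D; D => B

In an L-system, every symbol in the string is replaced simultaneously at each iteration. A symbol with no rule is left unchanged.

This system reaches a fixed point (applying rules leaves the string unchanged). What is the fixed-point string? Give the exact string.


Step 0: EE
Step 1: DD
Step 2: BB
Step 3: BB  (unchanged — fixed point at step 2)

Answer: BB


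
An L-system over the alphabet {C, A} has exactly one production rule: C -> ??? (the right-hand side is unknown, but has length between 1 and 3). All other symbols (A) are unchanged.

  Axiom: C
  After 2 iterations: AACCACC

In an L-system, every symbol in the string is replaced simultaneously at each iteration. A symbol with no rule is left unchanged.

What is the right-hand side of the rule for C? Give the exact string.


Answer: ACC

Derivation:
Trying C -> ACC:
  Step 0: C
  Step 1: ACC
  Step 2: AACCACC
Matches the given result.


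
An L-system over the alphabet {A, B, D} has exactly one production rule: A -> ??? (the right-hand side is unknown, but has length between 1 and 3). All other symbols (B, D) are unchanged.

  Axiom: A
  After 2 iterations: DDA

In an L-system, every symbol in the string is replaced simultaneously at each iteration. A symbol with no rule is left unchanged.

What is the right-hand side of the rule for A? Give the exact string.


Trying A -> DA:
  Step 0: A
  Step 1: DA
  Step 2: DDA
Matches the given result.

Answer: DA


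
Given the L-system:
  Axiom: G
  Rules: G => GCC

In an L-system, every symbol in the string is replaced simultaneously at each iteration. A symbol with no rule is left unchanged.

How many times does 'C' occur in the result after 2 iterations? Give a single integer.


Step 0: G  (0 'C')
Step 1: GCC  (2 'C')
Step 2: GCCCC  (4 'C')

Answer: 4


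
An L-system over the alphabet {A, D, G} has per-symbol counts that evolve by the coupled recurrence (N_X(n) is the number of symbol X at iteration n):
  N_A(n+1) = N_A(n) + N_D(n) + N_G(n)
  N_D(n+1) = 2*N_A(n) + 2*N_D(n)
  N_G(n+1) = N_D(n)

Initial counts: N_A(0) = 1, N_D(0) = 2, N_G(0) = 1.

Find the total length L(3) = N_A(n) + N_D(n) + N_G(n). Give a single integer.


Answer: 122

Derivation:
Step 0: N_A=1, N_D=2, N_G=1, L=4
Step 1: N_A=4, N_D=6, N_G=2, L=12
Step 2: N_A=12, N_D=20, N_G=6, L=38
Step 3: N_A=38, N_D=64, N_G=20, L=122


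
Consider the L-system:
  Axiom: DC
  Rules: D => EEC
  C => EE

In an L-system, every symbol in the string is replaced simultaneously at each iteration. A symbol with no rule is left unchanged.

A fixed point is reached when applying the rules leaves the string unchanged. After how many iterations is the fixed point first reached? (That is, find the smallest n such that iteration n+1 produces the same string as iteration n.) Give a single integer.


Step 0: DC
Step 1: EECEE
Step 2: EEEEEE
Step 3: EEEEEE  (unchanged — fixed point at step 2)

Answer: 2


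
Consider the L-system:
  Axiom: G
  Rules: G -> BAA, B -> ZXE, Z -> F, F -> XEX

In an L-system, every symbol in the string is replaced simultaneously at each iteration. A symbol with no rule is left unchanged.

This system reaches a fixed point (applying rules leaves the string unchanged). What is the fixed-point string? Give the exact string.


Step 0: G
Step 1: BAA
Step 2: ZXEAA
Step 3: FXEAA
Step 4: XEXXEAA
Step 5: XEXXEAA  (unchanged — fixed point at step 4)

Answer: XEXXEAA


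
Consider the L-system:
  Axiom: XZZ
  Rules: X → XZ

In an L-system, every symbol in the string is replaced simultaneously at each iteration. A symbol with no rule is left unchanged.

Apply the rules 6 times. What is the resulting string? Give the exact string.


Answer: XZZZZZZZZ

Derivation:
Step 0: XZZ
Step 1: XZZZ
Step 2: XZZZZ
Step 3: XZZZZZ
Step 4: XZZZZZZ
Step 5: XZZZZZZZ
Step 6: XZZZZZZZZ


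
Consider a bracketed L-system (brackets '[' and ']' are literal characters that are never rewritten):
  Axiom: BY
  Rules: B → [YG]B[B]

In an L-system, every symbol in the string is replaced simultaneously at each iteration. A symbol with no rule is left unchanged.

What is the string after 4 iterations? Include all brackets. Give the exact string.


Step 0: BY
Step 1: [YG]B[B]Y
Step 2: [YG][YG]B[B][[YG]B[B]]Y
Step 3: [YG][YG][YG]B[B][[YG]B[B]][[YG][YG]B[B][[YG]B[B]]]Y
Step 4: [YG][YG][YG][YG]B[B][[YG]B[B]][[YG][YG]B[B][[YG]B[B]]][[YG][YG][YG]B[B][[YG]B[B]][[YG][YG]B[B][[YG]B[B]]]]Y

Answer: [YG][YG][YG][YG]B[B][[YG]B[B]][[YG][YG]B[B][[YG]B[B]]][[YG][YG][YG]B[B][[YG]B[B]][[YG][YG]B[B][[YG]B[B]]]]Y


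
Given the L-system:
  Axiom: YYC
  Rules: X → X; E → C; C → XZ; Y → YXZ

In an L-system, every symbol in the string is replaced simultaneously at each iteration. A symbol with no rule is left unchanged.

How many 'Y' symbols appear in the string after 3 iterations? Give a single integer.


Step 0: YYC  (2 'Y')
Step 1: YXZYXZXZ  (2 'Y')
Step 2: YXZXZYXZXZXZ  (2 'Y')
Step 3: YXZXZXZYXZXZXZXZ  (2 'Y')

Answer: 2


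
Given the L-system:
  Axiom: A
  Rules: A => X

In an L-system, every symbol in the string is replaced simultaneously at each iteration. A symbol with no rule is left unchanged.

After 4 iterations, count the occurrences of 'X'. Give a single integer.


Step 0: A  (0 'X')
Step 1: X  (1 'X')
Step 2: X  (1 'X')
Step 3: X  (1 'X')
Step 4: X  (1 'X')

Answer: 1


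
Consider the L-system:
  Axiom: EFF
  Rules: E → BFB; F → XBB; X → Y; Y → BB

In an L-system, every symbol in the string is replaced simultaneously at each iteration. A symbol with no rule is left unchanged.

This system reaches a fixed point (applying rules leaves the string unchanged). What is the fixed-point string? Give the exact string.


Step 0: EFF
Step 1: BFBXBBXBB
Step 2: BXBBBYBBYBB
Step 3: BYBBBBBBBBBBB
Step 4: BBBBBBBBBBBBBB
Step 5: BBBBBBBBBBBBBB  (unchanged — fixed point at step 4)

Answer: BBBBBBBBBBBBBB


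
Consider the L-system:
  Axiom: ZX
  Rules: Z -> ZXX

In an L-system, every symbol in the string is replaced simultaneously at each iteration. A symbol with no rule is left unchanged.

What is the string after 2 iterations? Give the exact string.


Answer: ZXXXXX

Derivation:
Step 0: ZX
Step 1: ZXXX
Step 2: ZXXXXX


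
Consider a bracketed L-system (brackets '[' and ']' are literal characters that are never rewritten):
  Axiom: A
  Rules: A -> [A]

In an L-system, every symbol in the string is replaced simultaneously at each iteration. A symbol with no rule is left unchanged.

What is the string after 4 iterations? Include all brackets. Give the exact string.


Answer: [[[[A]]]]

Derivation:
Step 0: A
Step 1: [A]
Step 2: [[A]]
Step 3: [[[A]]]
Step 4: [[[[A]]]]


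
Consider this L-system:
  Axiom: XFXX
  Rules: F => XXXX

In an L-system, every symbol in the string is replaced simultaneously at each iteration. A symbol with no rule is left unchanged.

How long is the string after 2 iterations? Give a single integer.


Step 0: length = 4
Step 1: length = 7
Step 2: length = 7

Answer: 7


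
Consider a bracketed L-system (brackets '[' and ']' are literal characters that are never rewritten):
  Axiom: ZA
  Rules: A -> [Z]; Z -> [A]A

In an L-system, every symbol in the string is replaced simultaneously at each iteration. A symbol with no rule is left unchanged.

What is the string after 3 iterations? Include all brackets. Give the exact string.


Step 0: ZA
Step 1: [A]A[Z]
Step 2: [[Z]][Z][[A]A]
Step 3: [[[A]A]][[A]A][[[Z]][Z]]

Answer: [[[A]A]][[A]A][[[Z]][Z]]


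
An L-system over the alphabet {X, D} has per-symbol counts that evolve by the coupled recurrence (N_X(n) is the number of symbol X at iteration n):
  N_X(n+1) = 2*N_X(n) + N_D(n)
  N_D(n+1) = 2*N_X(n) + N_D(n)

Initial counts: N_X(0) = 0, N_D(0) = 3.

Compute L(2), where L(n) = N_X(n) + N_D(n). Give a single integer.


Step 0: N_X=0, N_D=3, L=3
Step 1: N_X=3, N_D=3, L=6
Step 2: N_X=9, N_D=9, L=18

Answer: 18


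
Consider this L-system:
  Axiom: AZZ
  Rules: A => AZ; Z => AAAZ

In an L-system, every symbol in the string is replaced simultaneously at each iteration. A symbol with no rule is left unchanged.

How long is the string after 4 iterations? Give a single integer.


Step 0: length = 3
Step 1: length = 10
Step 2: length = 26
Step 3: length = 72
Step 4: length = 196

Answer: 196


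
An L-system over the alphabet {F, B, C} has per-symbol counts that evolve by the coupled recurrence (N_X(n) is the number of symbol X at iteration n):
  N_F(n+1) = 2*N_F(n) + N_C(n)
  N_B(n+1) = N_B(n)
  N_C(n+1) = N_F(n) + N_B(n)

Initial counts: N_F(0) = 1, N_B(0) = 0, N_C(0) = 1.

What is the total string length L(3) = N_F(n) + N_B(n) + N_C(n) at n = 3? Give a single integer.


Step 0: N_F=1, N_B=0, N_C=1, L=2
Step 1: N_F=3, N_B=0, N_C=1, L=4
Step 2: N_F=7, N_B=0, N_C=3, L=10
Step 3: N_F=17, N_B=0, N_C=7, L=24

Answer: 24


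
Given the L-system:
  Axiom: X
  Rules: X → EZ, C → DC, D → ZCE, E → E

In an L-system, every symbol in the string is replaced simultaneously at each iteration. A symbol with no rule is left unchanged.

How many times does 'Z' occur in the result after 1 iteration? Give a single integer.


Step 0: X  (0 'Z')
Step 1: EZ  (1 'Z')

Answer: 1


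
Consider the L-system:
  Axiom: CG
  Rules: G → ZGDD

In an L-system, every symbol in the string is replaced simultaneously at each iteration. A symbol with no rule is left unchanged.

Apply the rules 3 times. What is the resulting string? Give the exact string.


Step 0: CG
Step 1: CZGDD
Step 2: CZZGDDDD
Step 3: CZZZGDDDDDD

Answer: CZZZGDDDDDD


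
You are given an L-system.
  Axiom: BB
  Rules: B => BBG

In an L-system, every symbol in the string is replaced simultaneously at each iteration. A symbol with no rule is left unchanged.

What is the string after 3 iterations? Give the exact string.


Step 0: BB
Step 1: BBGBBG
Step 2: BBGBBGGBBGBBGG
Step 3: BBGBBGGBBGBBGGGBBGBBGGBBGBBGGG

Answer: BBGBBGGBBGBBGGGBBGBBGGBBGBBGGG


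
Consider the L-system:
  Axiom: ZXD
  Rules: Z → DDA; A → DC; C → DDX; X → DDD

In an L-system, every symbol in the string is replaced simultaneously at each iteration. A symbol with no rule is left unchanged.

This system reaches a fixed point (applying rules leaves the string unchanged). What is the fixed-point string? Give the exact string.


Answer: DDDDDDDDDDDD

Derivation:
Step 0: ZXD
Step 1: DDADDDD
Step 2: DDDCDDDD
Step 3: DDDDDXDDDD
Step 4: DDDDDDDDDDDD
Step 5: DDDDDDDDDDDD  (unchanged — fixed point at step 4)


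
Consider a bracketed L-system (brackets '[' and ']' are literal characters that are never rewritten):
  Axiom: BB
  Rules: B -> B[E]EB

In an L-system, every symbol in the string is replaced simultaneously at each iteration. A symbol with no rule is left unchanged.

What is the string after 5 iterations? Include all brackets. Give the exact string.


Step 0: BB
Step 1: B[E]EBB[E]EB
Step 2: B[E]EB[E]EB[E]EBB[E]EB[E]EB[E]EB
Step 3: B[E]EB[E]EB[E]EB[E]EB[E]EB[E]EB[E]EBB[E]EB[E]EB[E]EB[E]EB[E]EB[E]EB[E]EB
Step 4: B[E]EB[E]EB[E]EB[E]EB[E]EB[E]EB[E]EB[E]EB[E]EB[E]EB[E]EB[E]EB[E]EB[E]EB[E]EBB[E]EB[E]EB[E]EB[E]EB[E]EB[E]EB[E]EB[E]EB[E]EB[E]EB[E]EB[E]EB[E]EB[E]EB[E]EB
Step 5: B[E]EB[E]EB[E]EB[E]EB[E]EB[E]EB[E]EB[E]EB[E]EB[E]EB[E]EB[E]EB[E]EB[E]EB[E]EB[E]EB[E]EB[E]EB[E]EB[E]EB[E]EB[E]EB[E]EB[E]EB[E]EB[E]EB[E]EB[E]EB[E]EB[E]EB[E]EBB[E]EB[E]EB[E]EB[E]EB[E]EB[E]EB[E]EB[E]EB[E]EB[E]EB[E]EB[E]EB[E]EB[E]EB[E]EB[E]EB[E]EB[E]EB[E]EB[E]EB[E]EB[E]EB[E]EB[E]EB[E]EB[E]EB[E]EB[E]EB[E]EB[E]EB[E]EB

Answer: B[E]EB[E]EB[E]EB[E]EB[E]EB[E]EB[E]EB[E]EB[E]EB[E]EB[E]EB[E]EB[E]EB[E]EB[E]EB[E]EB[E]EB[E]EB[E]EB[E]EB[E]EB[E]EB[E]EB[E]EB[E]EB[E]EB[E]EB[E]EB[E]EB[E]EB[E]EBB[E]EB[E]EB[E]EB[E]EB[E]EB[E]EB[E]EB[E]EB[E]EB[E]EB[E]EB[E]EB[E]EB[E]EB[E]EB[E]EB[E]EB[E]EB[E]EB[E]EB[E]EB[E]EB[E]EB[E]EB[E]EB[E]EB[E]EB[E]EB[E]EB[E]EB[E]EB


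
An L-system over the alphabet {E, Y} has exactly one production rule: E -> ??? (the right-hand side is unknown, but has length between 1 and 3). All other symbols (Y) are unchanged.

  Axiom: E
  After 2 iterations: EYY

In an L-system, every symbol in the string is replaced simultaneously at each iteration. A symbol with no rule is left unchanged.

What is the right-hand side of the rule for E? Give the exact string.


Answer: EY

Derivation:
Trying E -> EY:
  Step 0: E
  Step 1: EY
  Step 2: EYY
Matches the given result.


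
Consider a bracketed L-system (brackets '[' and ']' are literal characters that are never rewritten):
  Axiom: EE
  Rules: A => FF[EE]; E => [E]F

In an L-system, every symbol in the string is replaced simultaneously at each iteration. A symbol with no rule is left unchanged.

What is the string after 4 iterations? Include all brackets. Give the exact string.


Step 0: EE
Step 1: [E]F[E]F
Step 2: [[E]F]F[[E]F]F
Step 3: [[[E]F]F]F[[[E]F]F]F
Step 4: [[[[E]F]F]F]F[[[[E]F]F]F]F

Answer: [[[[E]F]F]F]F[[[[E]F]F]F]F


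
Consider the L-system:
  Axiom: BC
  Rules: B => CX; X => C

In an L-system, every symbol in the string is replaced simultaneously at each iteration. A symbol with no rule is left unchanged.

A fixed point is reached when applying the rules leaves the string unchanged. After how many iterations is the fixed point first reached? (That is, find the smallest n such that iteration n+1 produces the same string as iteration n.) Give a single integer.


Step 0: BC
Step 1: CXC
Step 2: CCC
Step 3: CCC  (unchanged — fixed point at step 2)

Answer: 2


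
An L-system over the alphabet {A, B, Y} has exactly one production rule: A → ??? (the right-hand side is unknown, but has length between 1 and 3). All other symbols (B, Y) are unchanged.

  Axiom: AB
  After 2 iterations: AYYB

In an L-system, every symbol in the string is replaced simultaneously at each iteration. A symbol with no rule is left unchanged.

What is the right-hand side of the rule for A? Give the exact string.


Answer: AY

Derivation:
Trying A → AY:
  Step 0: AB
  Step 1: AYB
  Step 2: AYYB
Matches the given result.


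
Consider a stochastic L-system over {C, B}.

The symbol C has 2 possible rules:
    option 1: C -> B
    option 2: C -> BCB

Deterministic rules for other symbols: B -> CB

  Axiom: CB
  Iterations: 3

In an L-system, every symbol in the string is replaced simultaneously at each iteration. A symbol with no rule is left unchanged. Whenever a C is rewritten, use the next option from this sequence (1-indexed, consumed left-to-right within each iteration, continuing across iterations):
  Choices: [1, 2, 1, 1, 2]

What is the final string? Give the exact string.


Answer: BCBCBBCBBCBCB

Derivation:
Step 0: CB
Step 1: BCB  (used choices [1])
Step 2: CBBCBCB  (used choices [2])
Step 3: BCBCBBCBBCBCB  (used choices [1, 1, 2])


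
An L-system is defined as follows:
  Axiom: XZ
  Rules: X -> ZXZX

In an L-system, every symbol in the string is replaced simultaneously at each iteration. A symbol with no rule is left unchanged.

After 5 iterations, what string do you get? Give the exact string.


Step 0: XZ
Step 1: ZXZXZ
Step 2: ZZXZXZZXZXZ
Step 3: ZZZXZXZZXZXZZZXZXZZXZXZ
Step 4: ZZZZXZXZZXZXZZZXZXZZXZXZZZZXZXZZXZXZZZXZXZZXZXZ
Step 5: ZZZZZXZXZZXZXZZZXZXZZXZXZZZZXZXZZXZXZZZXZXZZXZXZZZZZXZXZZXZXZZZXZXZZXZXZZZZXZXZZXZXZZZXZXZZXZXZ

Answer: ZZZZZXZXZZXZXZZZXZXZZXZXZZZZXZXZZXZXZZZXZXZZXZXZZZZZXZXZZXZXZZZXZXZZXZXZZZZXZXZZXZXZZZXZXZZXZXZ


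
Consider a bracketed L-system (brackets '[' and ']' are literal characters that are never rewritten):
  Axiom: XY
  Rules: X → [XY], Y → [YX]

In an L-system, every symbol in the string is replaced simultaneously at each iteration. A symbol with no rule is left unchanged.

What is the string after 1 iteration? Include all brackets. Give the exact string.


Step 0: XY
Step 1: [XY][YX]

Answer: [XY][YX]


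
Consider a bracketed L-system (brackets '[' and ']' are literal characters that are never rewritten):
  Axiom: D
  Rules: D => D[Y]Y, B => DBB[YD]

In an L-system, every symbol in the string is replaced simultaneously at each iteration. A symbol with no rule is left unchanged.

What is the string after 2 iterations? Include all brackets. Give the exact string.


Step 0: D
Step 1: D[Y]Y
Step 2: D[Y]Y[Y]Y

Answer: D[Y]Y[Y]Y


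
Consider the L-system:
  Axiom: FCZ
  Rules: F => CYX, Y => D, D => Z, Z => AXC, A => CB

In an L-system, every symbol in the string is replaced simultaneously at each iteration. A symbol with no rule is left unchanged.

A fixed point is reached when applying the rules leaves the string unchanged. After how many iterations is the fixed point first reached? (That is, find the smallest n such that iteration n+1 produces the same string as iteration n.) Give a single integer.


Step 0: FCZ
Step 1: CYXCAXC
Step 2: CDXCCBXC
Step 3: CZXCCBXC
Step 4: CAXCXCCBXC
Step 5: CCBXCXCCBXC
Step 6: CCBXCXCCBXC  (unchanged — fixed point at step 5)

Answer: 5


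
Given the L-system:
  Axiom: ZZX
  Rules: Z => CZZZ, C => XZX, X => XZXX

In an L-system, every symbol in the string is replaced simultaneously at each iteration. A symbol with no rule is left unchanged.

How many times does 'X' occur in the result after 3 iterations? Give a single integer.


Answer: 53

Derivation:
Step 0: ZZX  (1 'X')
Step 1: CZZZCZZZXZXX  (3 'X')
Step 2: XZXCZZZCZZZCZZZXZXCZZZCZZZCZZZXZXXCZZZXZXXXZXX  (13 'X')
Step 3: XZXXCZZZXZXXXZXCZZZCZZZCZZZXZXCZZZCZZZCZZZXZXCZZZCZZZCZZZXZXXCZZZXZXXXZXCZZZCZZZCZZZXZXCZZZCZZZCZZZXZXCZZZCZZZCZZZXZXXCZZZXZXXXZXXXZXCZZZCZZZCZZZXZXXCZZZXZXXXZXXXZXXCZZZXZXXXZXX  (53 'X')


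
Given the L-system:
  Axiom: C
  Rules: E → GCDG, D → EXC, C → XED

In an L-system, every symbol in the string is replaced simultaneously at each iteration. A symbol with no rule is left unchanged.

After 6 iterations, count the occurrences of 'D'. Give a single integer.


Answer: 21

Derivation:
Step 0: C  (0 'D')
Step 1: XED  (1 'D')
Step 2: XGCDGEXC  (1 'D')
Step 3: XGXEDEXCGGCDGXXED  (3 'D')
Step 4: XGXGCDGEXCGCDGXXEDGGXEDEXCGXXGCDGEXC  (5 'D')
Step 5: XGXGXEDEXCGGCDGXXEDGXEDEXCGXXGCDGEXCGGXGCDGEXCGCDGXXEDGXXGXEDEXCGGCDGXXED  (11 'D')
Step 6: XGXGXGCDGEXCGCDGXXEDGGXEDEXCGXXGCDGEXCGXGCDGEXCGCDGXXEDGXXGXEDEXCGGCDGXXEDGGXGXEDEXCGGCDGXXEDGXEDEXCGXXGCDGEXCGXXGXGCDGEXCGCDGXXEDGGXEDEXCGXXGCDGEXC  (21 'D')


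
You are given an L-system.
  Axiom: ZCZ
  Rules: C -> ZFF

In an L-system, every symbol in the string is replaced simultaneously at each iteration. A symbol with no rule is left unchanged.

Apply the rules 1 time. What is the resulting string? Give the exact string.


Answer: ZZFFZ

Derivation:
Step 0: ZCZ
Step 1: ZZFFZ


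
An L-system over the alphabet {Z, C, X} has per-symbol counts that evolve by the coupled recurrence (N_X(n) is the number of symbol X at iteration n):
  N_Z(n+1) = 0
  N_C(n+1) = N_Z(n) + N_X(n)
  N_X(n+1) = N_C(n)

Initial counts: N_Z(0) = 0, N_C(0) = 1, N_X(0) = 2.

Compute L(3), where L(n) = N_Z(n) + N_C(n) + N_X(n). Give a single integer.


Step 0: N_Z=0, N_C=1, N_X=2, L=3
Step 1: N_Z=0, N_C=2, N_X=1, L=3
Step 2: N_Z=0, N_C=1, N_X=2, L=3
Step 3: N_Z=0, N_C=2, N_X=1, L=3

Answer: 3


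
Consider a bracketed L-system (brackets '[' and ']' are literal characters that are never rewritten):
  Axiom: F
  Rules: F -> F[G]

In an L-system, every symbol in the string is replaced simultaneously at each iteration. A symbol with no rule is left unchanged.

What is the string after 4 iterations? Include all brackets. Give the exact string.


Step 0: F
Step 1: F[G]
Step 2: F[G][G]
Step 3: F[G][G][G]
Step 4: F[G][G][G][G]

Answer: F[G][G][G][G]


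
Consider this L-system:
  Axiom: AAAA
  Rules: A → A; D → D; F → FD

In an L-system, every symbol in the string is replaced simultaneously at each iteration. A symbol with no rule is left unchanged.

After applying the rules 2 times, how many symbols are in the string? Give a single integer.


Answer: 4

Derivation:
Step 0: length = 4
Step 1: length = 4
Step 2: length = 4


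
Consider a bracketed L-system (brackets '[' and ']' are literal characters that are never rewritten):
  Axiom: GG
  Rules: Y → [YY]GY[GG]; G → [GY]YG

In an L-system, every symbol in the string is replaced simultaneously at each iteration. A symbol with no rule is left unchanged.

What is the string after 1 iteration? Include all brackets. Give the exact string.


Answer: [GY]YG[GY]YG

Derivation:
Step 0: GG
Step 1: [GY]YG[GY]YG


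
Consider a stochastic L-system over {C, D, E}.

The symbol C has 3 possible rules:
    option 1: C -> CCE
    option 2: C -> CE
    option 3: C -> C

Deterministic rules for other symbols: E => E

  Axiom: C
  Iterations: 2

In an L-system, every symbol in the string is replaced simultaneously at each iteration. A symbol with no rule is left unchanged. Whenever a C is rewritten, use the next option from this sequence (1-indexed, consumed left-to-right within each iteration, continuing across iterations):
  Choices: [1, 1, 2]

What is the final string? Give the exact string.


Step 0: C
Step 1: CCE  (used choices [1])
Step 2: CCECEE  (used choices [1, 2])

Answer: CCECEE


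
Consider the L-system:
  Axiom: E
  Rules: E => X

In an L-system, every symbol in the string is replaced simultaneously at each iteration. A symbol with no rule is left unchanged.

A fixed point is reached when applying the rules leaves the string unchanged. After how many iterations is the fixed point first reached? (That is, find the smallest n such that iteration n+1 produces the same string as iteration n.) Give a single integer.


Answer: 1

Derivation:
Step 0: E
Step 1: X
Step 2: X  (unchanged — fixed point at step 1)


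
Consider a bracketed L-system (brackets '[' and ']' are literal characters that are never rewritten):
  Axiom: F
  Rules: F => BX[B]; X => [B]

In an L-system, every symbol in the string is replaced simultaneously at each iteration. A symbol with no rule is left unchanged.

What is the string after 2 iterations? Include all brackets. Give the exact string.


Answer: B[B][B]

Derivation:
Step 0: F
Step 1: BX[B]
Step 2: B[B][B]


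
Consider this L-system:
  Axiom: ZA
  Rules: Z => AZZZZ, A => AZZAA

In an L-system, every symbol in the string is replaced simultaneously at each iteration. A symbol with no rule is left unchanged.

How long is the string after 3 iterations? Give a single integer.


Step 0: length = 2
Step 1: length = 10
Step 2: length = 50
Step 3: length = 250

Answer: 250


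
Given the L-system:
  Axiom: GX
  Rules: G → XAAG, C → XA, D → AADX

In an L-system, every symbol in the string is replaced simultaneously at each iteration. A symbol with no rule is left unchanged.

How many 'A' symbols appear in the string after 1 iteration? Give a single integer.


Answer: 2

Derivation:
Step 0: GX  (0 'A')
Step 1: XAAGX  (2 'A')


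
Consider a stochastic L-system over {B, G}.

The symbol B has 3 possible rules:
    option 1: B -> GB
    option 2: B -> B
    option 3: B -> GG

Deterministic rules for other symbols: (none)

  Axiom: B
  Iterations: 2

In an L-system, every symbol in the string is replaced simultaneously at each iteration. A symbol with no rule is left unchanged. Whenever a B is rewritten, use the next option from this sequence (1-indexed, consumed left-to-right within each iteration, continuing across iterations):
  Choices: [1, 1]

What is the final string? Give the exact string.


Step 0: B
Step 1: GB  (used choices [1])
Step 2: GGB  (used choices [1])

Answer: GGB


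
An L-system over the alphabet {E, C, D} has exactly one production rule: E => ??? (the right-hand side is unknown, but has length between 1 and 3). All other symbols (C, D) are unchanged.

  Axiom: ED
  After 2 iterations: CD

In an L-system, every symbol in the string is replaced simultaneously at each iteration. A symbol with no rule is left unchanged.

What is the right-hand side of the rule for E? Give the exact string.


Answer: C

Derivation:
Trying E => C:
  Step 0: ED
  Step 1: CD
  Step 2: CD
Matches the given result.


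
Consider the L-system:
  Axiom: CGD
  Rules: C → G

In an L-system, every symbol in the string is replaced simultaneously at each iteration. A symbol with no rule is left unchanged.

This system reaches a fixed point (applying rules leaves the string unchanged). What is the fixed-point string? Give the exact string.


Answer: GGD

Derivation:
Step 0: CGD
Step 1: GGD
Step 2: GGD  (unchanged — fixed point at step 1)


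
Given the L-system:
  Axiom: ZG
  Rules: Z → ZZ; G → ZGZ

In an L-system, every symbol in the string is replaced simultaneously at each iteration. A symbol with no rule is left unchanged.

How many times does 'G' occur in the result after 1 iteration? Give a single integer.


Step 0: ZG  (1 'G')
Step 1: ZZZGZ  (1 'G')

Answer: 1


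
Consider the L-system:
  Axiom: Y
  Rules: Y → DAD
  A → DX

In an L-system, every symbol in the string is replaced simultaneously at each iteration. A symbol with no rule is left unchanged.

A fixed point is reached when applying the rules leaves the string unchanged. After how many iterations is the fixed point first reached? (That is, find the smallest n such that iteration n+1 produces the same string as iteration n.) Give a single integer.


Answer: 2

Derivation:
Step 0: Y
Step 1: DAD
Step 2: DDXD
Step 3: DDXD  (unchanged — fixed point at step 2)


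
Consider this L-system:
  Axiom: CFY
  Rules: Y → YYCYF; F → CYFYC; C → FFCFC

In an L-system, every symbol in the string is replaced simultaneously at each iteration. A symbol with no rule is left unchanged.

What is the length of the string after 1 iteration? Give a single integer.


Step 0: length = 3
Step 1: length = 15

Answer: 15


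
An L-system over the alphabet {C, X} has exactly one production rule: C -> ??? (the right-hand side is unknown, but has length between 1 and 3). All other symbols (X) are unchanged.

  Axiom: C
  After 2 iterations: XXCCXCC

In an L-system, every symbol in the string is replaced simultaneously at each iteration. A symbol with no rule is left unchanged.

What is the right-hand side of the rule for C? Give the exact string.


Answer: XCC

Derivation:
Trying C -> XCC:
  Step 0: C
  Step 1: XCC
  Step 2: XXCCXCC
Matches the given result.


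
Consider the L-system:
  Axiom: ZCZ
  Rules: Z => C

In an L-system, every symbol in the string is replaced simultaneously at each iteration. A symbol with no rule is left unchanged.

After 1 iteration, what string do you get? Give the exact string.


Step 0: ZCZ
Step 1: CCC

Answer: CCC


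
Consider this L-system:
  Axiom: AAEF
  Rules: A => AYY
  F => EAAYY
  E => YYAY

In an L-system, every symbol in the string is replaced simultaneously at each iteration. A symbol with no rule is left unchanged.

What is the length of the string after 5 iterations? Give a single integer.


Step 0: length = 4
Step 1: length = 15
Step 2: length = 28
Step 3: length = 40
Step 4: length = 52
Step 5: length = 64

Answer: 64


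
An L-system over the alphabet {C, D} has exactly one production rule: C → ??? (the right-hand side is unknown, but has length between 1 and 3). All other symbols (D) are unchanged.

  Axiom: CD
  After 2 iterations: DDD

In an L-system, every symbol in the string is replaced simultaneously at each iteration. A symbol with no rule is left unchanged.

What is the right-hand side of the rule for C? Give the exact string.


Trying C → DD:
  Step 0: CD
  Step 1: DDD
  Step 2: DDD
Matches the given result.

Answer: DD


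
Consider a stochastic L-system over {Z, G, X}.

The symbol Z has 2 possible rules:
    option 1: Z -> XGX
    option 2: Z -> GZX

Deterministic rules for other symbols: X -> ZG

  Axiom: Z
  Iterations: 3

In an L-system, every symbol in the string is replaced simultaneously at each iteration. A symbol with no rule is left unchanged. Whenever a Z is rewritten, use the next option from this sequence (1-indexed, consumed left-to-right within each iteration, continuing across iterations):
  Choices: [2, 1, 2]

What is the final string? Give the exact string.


Step 0: Z
Step 1: GZX  (used choices [2])
Step 2: GXGXZG  (used choices [1])
Step 3: GZGGZGGZXG  (used choices [2])

Answer: GZGGZGGZXG


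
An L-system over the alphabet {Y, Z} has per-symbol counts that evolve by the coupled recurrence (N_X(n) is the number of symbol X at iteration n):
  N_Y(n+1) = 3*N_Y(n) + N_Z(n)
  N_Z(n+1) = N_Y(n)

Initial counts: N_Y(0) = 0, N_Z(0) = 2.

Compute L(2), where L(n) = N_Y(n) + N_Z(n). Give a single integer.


Answer: 8

Derivation:
Step 0: N_Y=0, N_Z=2, L=2
Step 1: N_Y=2, N_Z=0, L=2
Step 2: N_Y=6, N_Z=2, L=8


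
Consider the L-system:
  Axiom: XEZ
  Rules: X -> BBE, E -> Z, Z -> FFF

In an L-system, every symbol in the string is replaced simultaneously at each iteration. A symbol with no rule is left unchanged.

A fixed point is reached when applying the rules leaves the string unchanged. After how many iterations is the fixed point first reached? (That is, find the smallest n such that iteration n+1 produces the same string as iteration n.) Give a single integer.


Step 0: XEZ
Step 1: BBEZFFF
Step 2: BBZFFFFFF
Step 3: BBFFFFFFFFF
Step 4: BBFFFFFFFFF  (unchanged — fixed point at step 3)

Answer: 3


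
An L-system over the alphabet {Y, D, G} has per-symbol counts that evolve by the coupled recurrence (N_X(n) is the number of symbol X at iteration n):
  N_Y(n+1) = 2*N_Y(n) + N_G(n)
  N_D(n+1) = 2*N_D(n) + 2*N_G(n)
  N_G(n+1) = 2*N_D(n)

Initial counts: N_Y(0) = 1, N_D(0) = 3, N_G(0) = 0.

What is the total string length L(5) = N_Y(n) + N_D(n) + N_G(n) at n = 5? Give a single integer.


Answer: 1616

Derivation:
Step 0: N_Y=1, N_D=3, N_G=0, L=4
Step 1: N_Y=2, N_D=6, N_G=6, L=14
Step 2: N_Y=10, N_D=24, N_G=12, L=46
Step 3: N_Y=32, N_D=72, N_G=48, L=152
Step 4: N_Y=112, N_D=240, N_G=144, L=496
Step 5: N_Y=368, N_D=768, N_G=480, L=1616


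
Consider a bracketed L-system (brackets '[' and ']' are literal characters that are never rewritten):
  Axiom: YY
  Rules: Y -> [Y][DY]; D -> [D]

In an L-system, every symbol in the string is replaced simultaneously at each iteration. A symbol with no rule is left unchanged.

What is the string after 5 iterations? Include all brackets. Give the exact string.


Step 0: YY
Step 1: [Y][DY][Y][DY]
Step 2: [[Y][DY]][[D][Y][DY]][[Y][DY]][[D][Y][DY]]
Step 3: [[[Y][DY]][[D][Y][DY]]][[[D]][[Y][DY]][[D][Y][DY]]][[[Y][DY]][[D][Y][DY]]][[[D]][[Y][DY]][[D][Y][DY]]]
Step 4: [[[[Y][DY]][[D][Y][DY]]][[[D]][[Y][DY]][[D][Y][DY]]]][[[[D]]][[[Y][DY]][[D][Y][DY]]][[[D]][[Y][DY]][[D][Y][DY]]]][[[[Y][DY]][[D][Y][DY]]][[[D]][[Y][DY]][[D][Y][DY]]]][[[[D]]][[[Y][DY]][[D][Y][DY]]][[[D]][[Y][DY]][[D][Y][DY]]]]
Step 5: [[[[[Y][DY]][[D][Y][DY]]][[[D]][[Y][DY]][[D][Y][DY]]]][[[[D]]][[[Y][DY]][[D][Y][DY]]][[[D]][[Y][DY]][[D][Y][DY]]]]][[[[[D]]]][[[[Y][DY]][[D][Y][DY]]][[[D]][[Y][DY]][[D][Y][DY]]]][[[[D]]][[[Y][DY]][[D][Y][DY]]][[[D]][[Y][DY]][[D][Y][DY]]]]][[[[[Y][DY]][[D][Y][DY]]][[[D]][[Y][DY]][[D][Y][DY]]]][[[[D]]][[[Y][DY]][[D][Y][DY]]][[[D]][[Y][DY]][[D][Y][DY]]]]][[[[[D]]]][[[[Y][DY]][[D][Y][DY]]][[[D]][[Y][DY]][[D][Y][DY]]]][[[[D]]][[[Y][DY]][[D][Y][DY]]][[[D]][[Y][DY]][[D][Y][DY]]]]]

Answer: [[[[[Y][DY]][[D][Y][DY]]][[[D]][[Y][DY]][[D][Y][DY]]]][[[[D]]][[[Y][DY]][[D][Y][DY]]][[[D]][[Y][DY]][[D][Y][DY]]]]][[[[[D]]]][[[[Y][DY]][[D][Y][DY]]][[[D]][[Y][DY]][[D][Y][DY]]]][[[[D]]][[[Y][DY]][[D][Y][DY]]][[[D]][[Y][DY]][[D][Y][DY]]]]][[[[[Y][DY]][[D][Y][DY]]][[[D]][[Y][DY]][[D][Y][DY]]]][[[[D]]][[[Y][DY]][[D][Y][DY]]][[[D]][[Y][DY]][[D][Y][DY]]]]][[[[[D]]]][[[[Y][DY]][[D][Y][DY]]][[[D]][[Y][DY]][[D][Y][DY]]]][[[[D]]][[[Y][DY]][[D][Y][DY]]][[[D]][[Y][DY]][[D][Y][DY]]]]]


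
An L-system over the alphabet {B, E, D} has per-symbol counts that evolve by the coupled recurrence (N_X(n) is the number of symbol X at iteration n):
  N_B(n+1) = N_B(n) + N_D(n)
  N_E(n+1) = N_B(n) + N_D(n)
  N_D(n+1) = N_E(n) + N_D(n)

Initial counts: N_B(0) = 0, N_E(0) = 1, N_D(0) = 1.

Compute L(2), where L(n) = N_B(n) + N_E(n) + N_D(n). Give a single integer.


Step 0: N_B=0, N_E=1, N_D=1, L=2
Step 1: N_B=1, N_E=1, N_D=2, L=4
Step 2: N_B=3, N_E=3, N_D=3, L=9

Answer: 9


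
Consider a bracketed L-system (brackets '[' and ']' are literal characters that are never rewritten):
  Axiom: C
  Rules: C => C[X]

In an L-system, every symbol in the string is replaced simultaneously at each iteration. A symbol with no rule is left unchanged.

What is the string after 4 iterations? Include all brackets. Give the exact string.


Answer: C[X][X][X][X]

Derivation:
Step 0: C
Step 1: C[X]
Step 2: C[X][X]
Step 3: C[X][X][X]
Step 4: C[X][X][X][X]


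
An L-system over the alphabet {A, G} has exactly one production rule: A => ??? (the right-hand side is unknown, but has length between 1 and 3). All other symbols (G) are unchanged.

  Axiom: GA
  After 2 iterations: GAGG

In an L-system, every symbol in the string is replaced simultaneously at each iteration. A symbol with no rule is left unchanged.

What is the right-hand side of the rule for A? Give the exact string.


Trying A => AG:
  Step 0: GA
  Step 1: GAG
  Step 2: GAGG
Matches the given result.

Answer: AG


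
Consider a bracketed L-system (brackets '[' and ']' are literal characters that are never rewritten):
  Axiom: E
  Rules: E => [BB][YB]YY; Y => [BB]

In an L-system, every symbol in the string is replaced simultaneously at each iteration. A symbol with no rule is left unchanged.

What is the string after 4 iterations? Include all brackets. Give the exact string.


Answer: [BB][[BB]B][BB][BB]

Derivation:
Step 0: E
Step 1: [BB][YB]YY
Step 2: [BB][[BB]B][BB][BB]
Step 3: [BB][[BB]B][BB][BB]
Step 4: [BB][[BB]B][BB][BB]
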